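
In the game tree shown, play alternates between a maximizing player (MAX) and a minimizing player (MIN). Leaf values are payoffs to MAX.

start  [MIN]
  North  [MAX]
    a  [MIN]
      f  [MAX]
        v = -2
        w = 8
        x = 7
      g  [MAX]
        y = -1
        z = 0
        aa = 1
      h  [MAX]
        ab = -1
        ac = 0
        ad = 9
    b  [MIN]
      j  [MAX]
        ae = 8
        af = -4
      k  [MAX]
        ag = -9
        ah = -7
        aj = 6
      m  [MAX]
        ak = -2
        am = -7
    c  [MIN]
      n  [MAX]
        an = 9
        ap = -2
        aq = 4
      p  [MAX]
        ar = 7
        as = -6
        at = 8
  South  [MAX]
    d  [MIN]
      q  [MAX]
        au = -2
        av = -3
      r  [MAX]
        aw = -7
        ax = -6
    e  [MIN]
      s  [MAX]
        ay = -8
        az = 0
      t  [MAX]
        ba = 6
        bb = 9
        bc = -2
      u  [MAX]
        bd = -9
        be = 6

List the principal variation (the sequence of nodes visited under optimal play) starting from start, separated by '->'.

f (MAX): max(-2, 8, 7) = 8
g (MAX): max(-1, 0, 1) = 1
h (MAX): max(-1, 0, 9) = 9
a (MIN): min(8, 1, 9) = 1
j (MAX): max(8, -4) = 8
k (MAX): max(-9, -7, 6) = 6
m (MAX): max(-2, -7) = -2
b (MIN): min(8, 6, -2) = -2
n (MAX): max(9, -2, 4) = 9
p (MAX): max(7, -6, 8) = 8
c (MIN): min(9, 8) = 8
North (MAX): max(1, -2, 8) = 8
q (MAX): max(-2, -3) = -2
r (MAX): max(-7, -6) = -6
d (MIN): min(-2, -6) = -6
s (MAX): max(-8, 0) = 0
t (MAX): max(6, 9, -2) = 9
u (MAX): max(-9, 6) = 6
e (MIN): min(0, 9, 6) = 0
South (MAX): max(-6, 0) = 0
start (MIN): min(8, 0) = 0
At start, MIN picks South (lowest: 0).
At South, MAX picks e (highest: 0).
At e, MIN picks s (lowest: 0).
At s, MAX picks az (highest: 0).
Terminal value 0.

start -> South -> e -> s -> az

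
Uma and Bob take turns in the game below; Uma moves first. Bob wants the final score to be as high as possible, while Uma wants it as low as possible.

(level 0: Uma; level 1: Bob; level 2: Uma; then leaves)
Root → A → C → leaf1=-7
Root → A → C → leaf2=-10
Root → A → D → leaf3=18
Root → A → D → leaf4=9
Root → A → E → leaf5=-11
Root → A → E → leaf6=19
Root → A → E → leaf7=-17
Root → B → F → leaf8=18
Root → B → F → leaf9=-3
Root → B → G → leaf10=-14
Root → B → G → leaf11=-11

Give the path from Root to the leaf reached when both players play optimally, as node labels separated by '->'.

Root -> B -> F -> leaf9

C (Uma): min(-7, -10) = -10
D (Uma): min(18, 9) = 9
E (Uma): min(-11, 19, -17) = -17
A (Bob): max(-10, 9, -17) = 9
F (Uma): min(18, -3) = -3
G (Uma): min(-14, -11) = -14
B (Bob): max(-3, -14) = -3
Root (Uma): min(9, -3) = -3
At Root, Uma picks B (lowest: -3).
At B, Bob picks F (highest: -3).
At F, Uma picks leaf9 (lowest: -3).
Terminal value -3.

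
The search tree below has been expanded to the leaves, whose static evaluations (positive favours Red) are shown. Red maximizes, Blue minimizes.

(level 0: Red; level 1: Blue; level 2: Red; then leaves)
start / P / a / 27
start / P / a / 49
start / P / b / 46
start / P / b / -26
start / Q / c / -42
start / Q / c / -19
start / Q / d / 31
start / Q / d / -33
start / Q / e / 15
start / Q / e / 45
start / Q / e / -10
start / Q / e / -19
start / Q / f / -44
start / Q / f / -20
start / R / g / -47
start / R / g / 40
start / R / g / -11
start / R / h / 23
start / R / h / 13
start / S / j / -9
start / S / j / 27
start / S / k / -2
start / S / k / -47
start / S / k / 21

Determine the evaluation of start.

a (Red): max(27, 49) = 49
b (Red): max(46, -26) = 46
P (Blue): min(49, 46) = 46
c (Red): max(-42, -19) = -19
d (Red): max(31, -33) = 31
e (Red): max(15, 45, -10, -19) = 45
f (Red): max(-44, -20) = -20
Q (Blue): min(-19, 31, 45, -20) = -20
g (Red): max(-47, 40, -11) = 40
h (Red): max(23, 13) = 23
R (Blue): min(40, 23) = 23
j (Red): max(-9, 27) = 27
k (Red): max(-2, -47, 21) = 21
S (Blue): min(27, 21) = 21
start (Red): max(46, -20, 23, 21) = 46

46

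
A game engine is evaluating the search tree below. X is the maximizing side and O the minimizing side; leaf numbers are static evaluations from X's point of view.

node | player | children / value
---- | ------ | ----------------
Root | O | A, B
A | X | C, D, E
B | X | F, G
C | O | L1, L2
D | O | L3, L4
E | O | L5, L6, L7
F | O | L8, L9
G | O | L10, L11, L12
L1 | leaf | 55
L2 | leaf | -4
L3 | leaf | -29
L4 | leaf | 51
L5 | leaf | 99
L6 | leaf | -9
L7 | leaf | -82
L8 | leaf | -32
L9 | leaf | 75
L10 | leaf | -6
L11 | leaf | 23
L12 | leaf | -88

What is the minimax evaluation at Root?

C (O): min(55, -4) = -4
D (O): min(-29, 51) = -29
E (O): min(99, -9, -82) = -82
A (X): max(-4, -29, -82) = -4
F (O): min(-32, 75) = -32
G (O): min(-6, 23, -88) = -88
B (X): max(-32, -88) = -32
Root (O): min(-4, -32) = -32

-32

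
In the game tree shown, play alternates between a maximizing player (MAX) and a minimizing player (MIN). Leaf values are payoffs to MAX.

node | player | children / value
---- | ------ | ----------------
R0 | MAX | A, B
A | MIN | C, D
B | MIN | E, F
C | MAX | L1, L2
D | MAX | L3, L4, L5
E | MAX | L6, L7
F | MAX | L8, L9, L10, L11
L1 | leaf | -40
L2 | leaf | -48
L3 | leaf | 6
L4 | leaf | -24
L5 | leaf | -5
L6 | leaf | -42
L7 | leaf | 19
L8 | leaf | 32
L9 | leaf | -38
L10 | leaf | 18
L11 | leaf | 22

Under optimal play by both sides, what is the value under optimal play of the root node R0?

19

C (MAX): max(-40, -48) = -40
D (MAX): max(6, -24, -5) = 6
A (MIN): min(-40, 6) = -40
E (MAX): max(-42, 19) = 19
F (MAX): max(32, -38, 18, 22) = 32
B (MIN): min(19, 32) = 19
R0 (MAX): max(-40, 19) = 19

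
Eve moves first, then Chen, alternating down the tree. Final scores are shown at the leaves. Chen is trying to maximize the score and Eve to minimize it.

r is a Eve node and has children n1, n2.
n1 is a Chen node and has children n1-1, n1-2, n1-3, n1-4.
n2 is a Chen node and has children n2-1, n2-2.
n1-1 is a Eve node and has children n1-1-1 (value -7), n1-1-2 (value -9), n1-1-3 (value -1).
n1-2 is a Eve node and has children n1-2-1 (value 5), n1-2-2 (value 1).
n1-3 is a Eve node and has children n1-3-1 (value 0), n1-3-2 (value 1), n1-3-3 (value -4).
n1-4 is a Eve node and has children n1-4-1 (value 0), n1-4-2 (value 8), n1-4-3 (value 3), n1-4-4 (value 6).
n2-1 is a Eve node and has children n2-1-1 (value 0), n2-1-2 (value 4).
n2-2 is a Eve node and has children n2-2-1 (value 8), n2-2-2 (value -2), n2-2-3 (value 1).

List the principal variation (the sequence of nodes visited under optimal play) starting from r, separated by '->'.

r -> n2 -> n2-1 -> n2-1-1

n1-1 (Eve): min(-7, -9, -1) = -9
n1-2 (Eve): min(5, 1) = 1
n1-3 (Eve): min(0, 1, -4) = -4
n1-4 (Eve): min(0, 8, 3, 6) = 0
n1 (Chen): max(-9, 1, -4, 0) = 1
n2-1 (Eve): min(0, 4) = 0
n2-2 (Eve): min(8, -2, 1) = -2
n2 (Chen): max(0, -2) = 0
r (Eve): min(1, 0) = 0
At r, Eve picks n2 (lowest: 0).
At n2, Chen picks n2-1 (highest: 0).
At n2-1, Eve picks n2-1-1 (lowest: 0).
Terminal value 0.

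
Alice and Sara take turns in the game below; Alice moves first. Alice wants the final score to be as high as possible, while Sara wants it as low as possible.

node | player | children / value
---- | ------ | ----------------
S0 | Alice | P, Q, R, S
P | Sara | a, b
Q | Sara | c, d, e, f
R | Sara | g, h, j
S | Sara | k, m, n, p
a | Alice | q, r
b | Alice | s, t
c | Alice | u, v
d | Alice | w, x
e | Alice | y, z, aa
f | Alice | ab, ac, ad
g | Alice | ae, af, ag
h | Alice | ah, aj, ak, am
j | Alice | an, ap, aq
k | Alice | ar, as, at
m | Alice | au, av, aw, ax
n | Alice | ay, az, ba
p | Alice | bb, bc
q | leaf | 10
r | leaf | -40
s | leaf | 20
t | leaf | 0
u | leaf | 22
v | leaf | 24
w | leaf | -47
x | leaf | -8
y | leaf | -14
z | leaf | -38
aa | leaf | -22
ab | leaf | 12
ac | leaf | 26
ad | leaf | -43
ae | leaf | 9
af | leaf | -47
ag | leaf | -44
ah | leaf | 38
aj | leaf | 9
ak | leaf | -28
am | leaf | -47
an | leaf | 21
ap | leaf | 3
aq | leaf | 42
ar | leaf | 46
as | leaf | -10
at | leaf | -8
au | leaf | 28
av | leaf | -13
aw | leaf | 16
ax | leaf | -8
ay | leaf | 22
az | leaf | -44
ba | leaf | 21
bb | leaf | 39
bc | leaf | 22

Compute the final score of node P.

10

a (Alice): max(10, -40) = 10
b (Alice): max(20, 0) = 20
P (Sara): min(10, 20) = 10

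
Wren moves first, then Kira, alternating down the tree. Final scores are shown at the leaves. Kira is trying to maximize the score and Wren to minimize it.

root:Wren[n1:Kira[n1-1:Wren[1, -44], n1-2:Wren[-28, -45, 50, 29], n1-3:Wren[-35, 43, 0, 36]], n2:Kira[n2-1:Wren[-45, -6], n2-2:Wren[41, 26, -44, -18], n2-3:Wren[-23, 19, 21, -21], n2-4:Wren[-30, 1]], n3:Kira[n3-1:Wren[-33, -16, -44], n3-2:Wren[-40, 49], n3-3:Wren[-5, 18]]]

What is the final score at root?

-35

n1-1 (Wren): min(1, -44) = -44
n1-2 (Wren): min(-28, -45, 50, 29) = -45
n1-3 (Wren): min(-35, 43, 0, 36) = -35
n1 (Kira): max(-44, -45, -35) = -35
n2-1 (Wren): min(-45, -6) = -45
n2-2 (Wren): min(41, 26, -44, -18) = -44
n2-3 (Wren): min(-23, 19, 21, -21) = -23
n2-4 (Wren): min(-30, 1) = -30
n2 (Kira): max(-45, -44, -23, -30) = -23
n3-1 (Wren): min(-33, -16, -44) = -44
n3-2 (Wren): min(-40, 49) = -40
n3-3 (Wren): min(-5, 18) = -5
n3 (Kira): max(-44, -40, -5) = -5
root (Wren): min(-35, -23, -5) = -35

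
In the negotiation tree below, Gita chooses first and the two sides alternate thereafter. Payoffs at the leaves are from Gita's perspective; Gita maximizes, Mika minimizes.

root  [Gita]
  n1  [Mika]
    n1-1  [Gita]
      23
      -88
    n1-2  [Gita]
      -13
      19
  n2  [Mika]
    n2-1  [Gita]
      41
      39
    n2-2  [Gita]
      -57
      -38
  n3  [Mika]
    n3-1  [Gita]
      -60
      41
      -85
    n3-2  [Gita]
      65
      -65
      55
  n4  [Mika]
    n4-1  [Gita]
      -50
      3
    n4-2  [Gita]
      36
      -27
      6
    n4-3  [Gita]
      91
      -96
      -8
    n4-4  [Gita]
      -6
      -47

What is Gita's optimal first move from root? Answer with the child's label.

n3

n1-1 (Gita): max(23, -88) = 23
n1-2 (Gita): max(-13, 19) = 19
n1 (Mika): min(23, 19) = 19
n2-1 (Gita): max(41, 39) = 41
n2-2 (Gita): max(-57, -38) = -38
n2 (Mika): min(41, -38) = -38
n3-1 (Gita): max(-60, 41, -85) = 41
n3-2 (Gita): max(65, -65, 55) = 65
n3 (Mika): min(41, 65) = 41
n4-1 (Gita): max(-50, 3) = 3
n4-2 (Gita): max(36, -27, 6) = 36
n4-3 (Gita): max(91, -96, -8) = 91
n4-4 (Gita): max(-6, -47) = -6
n4 (Mika): min(3, 36, 91, -6) = -6
root (Gita): max(19, -38, 41, -6) = 41
Gita at root wants the highest of {n1=19, n2=-38, n3=41, n4=-6}, so chooses n3.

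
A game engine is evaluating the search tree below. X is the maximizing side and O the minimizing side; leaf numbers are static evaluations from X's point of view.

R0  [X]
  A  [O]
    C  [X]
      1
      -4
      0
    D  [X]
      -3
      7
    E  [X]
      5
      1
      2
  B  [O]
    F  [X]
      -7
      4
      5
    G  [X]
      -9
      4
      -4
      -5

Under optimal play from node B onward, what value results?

4

F (X): max(-7, 4, 5) = 5
G (X): max(-9, 4, -4, -5) = 4
B (O): min(5, 4) = 4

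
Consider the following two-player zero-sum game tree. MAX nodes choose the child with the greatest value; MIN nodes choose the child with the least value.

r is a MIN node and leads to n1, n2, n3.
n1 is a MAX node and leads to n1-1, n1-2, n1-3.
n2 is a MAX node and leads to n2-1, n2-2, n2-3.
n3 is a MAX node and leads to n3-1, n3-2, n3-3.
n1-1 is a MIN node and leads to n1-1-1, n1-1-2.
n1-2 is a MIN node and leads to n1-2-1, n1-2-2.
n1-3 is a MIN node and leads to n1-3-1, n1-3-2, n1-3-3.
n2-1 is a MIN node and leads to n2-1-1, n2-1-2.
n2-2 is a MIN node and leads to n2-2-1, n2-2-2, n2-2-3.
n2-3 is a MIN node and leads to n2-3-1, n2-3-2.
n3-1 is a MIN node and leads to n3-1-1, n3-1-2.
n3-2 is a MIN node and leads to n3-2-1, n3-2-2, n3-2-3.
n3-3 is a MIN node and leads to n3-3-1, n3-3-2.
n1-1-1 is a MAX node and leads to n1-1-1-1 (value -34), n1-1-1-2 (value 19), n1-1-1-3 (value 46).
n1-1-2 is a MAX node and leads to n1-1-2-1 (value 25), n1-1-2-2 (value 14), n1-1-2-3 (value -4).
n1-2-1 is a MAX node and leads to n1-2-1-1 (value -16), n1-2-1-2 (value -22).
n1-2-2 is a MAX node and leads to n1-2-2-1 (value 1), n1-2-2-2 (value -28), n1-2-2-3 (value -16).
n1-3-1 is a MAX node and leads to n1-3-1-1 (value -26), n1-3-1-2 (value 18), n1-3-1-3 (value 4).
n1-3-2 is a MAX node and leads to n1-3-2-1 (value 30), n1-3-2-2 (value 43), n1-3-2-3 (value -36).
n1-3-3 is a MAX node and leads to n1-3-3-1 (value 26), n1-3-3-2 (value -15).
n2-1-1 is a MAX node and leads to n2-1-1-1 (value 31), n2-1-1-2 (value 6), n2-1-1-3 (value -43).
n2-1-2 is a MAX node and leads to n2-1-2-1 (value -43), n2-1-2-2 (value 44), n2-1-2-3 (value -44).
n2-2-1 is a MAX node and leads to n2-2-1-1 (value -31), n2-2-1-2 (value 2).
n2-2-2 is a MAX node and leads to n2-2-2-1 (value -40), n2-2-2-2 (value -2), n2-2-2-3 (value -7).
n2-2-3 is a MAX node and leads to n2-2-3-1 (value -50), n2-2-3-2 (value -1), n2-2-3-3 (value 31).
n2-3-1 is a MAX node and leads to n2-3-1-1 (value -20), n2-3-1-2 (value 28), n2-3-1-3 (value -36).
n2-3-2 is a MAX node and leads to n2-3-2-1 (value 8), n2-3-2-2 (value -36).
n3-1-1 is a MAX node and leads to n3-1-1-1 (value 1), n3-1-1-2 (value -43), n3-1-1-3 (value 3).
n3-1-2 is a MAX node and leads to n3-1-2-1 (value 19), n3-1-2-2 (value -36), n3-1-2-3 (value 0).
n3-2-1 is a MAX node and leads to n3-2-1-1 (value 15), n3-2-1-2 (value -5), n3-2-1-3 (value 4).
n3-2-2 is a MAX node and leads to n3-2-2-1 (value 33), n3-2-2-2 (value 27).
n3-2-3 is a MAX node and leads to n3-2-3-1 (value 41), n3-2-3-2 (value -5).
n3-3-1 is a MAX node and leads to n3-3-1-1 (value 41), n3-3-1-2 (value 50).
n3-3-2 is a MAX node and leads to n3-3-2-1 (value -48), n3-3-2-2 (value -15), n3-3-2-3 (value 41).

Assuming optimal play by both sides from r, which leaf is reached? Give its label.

n1-1-2-1

n1-1-1 (MAX): max(-34, 19, 46) = 46
n1-1-2 (MAX): max(25, 14, -4) = 25
n1-1 (MIN): min(46, 25) = 25
n1-2-1 (MAX): max(-16, -22) = -16
n1-2-2 (MAX): max(1, -28, -16) = 1
n1-2 (MIN): min(-16, 1) = -16
n1-3-1 (MAX): max(-26, 18, 4) = 18
n1-3-2 (MAX): max(30, 43, -36) = 43
n1-3-3 (MAX): max(26, -15) = 26
n1-3 (MIN): min(18, 43, 26) = 18
n1 (MAX): max(25, -16, 18) = 25
n2-1-1 (MAX): max(31, 6, -43) = 31
n2-1-2 (MAX): max(-43, 44, -44) = 44
n2-1 (MIN): min(31, 44) = 31
n2-2-1 (MAX): max(-31, 2) = 2
n2-2-2 (MAX): max(-40, -2, -7) = -2
n2-2-3 (MAX): max(-50, -1, 31) = 31
n2-2 (MIN): min(2, -2, 31) = -2
n2-3-1 (MAX): max(-20, 28, -36) = 28
n2-3-2 (MAX): max(8, -36) = 8
n2-3 (MIN): min(28, 8) = 8
n2 (MAX): max(31, -2, 8) = 31
n3-1-1 (MAX): max(1, -43, 3) = 3
n3-1-2 (MAX): max(19, -36, 0) = 19
n3-1 (MIN): min(3, 19) = 3
n3-2-1 (MAX): max(15, -5, 4) = 15
n3-2-2 (MAX): max(33, 27) = 33
n3-2-3 (MAX): max(41, -5) = 41
n3-2 (MIN): min(15, 33, 41) = 15
n3-3-1 (MAX): max(41, 50) = 50
n3-3-2 (MAX): max(-48, -15, 41) = 41
n3-3 (MIN): min(50, 41) = 41
n3 (MAX): max(3, 15, 41) = 41
r (MIN): min(25, 31, 41) = 25
At r, MIN picks n1 (lowest: 25).
At n1, MAX picks n1-1 (highest: 25).
At n1-1, MIN picks n1-1-2 (lowest: 25).
At n1-1-2, MAX picks n1-1-2-1 (highest: 25).
Terminal value 25.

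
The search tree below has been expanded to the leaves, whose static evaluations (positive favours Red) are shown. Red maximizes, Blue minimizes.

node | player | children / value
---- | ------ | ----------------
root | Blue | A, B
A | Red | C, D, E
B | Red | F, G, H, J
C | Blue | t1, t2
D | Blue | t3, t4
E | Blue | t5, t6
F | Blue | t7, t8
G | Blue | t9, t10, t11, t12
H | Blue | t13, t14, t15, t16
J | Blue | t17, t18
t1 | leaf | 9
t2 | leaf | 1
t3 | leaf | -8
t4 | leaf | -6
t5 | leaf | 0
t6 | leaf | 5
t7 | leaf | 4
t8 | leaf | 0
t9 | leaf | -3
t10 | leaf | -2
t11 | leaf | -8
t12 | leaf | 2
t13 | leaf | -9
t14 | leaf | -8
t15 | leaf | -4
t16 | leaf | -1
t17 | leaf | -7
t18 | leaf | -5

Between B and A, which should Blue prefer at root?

F (Blue): min(4, 0) = 0
G (Blue): min(-3, -2, -8, 2) = -8
H (Blue): min(-9, -8, -4, -1) = -9
J (Blue): min(-7, -5) = -7
B (Red): max(0, -8, -9, -7) = 0
C (Blue): min(9, 1) = 1
D (Blue): min(-8, -6) = -8
E (Blue): min(0, 5) = 0
A (Red): max(1, -8, 0) = 1
Blue prefers the lower value; B=0, A=1. B is better since 0 < 1.

B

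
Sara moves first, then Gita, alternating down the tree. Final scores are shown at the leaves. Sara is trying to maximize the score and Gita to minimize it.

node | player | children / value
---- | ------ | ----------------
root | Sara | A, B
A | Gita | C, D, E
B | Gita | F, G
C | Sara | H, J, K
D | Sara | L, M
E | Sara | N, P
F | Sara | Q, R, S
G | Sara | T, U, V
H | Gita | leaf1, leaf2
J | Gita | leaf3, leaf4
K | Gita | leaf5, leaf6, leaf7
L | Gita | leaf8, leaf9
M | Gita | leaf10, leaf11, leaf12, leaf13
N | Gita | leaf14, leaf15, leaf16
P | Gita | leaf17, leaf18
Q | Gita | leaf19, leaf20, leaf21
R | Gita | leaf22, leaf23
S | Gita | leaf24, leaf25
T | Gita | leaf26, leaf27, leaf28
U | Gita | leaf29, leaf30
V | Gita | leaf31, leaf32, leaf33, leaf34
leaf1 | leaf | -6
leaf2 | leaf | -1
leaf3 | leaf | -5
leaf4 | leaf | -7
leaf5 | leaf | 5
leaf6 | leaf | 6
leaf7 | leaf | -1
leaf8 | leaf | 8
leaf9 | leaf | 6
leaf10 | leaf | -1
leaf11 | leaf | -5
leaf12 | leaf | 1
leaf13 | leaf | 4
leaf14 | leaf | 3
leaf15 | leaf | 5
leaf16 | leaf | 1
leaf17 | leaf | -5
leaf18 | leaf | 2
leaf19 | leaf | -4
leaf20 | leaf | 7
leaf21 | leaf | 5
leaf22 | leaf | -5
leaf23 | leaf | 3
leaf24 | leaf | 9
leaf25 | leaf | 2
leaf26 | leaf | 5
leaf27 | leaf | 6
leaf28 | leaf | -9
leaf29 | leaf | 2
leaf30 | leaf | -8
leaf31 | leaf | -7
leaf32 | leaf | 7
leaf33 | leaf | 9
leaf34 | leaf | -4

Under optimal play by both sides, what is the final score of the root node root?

H (Gita): min(-6, -1) = -6
J (Gita): min(-5, -7) = -7
K (Gita): min(5, 6, -1) = -1
C (Sara): max(-6, -7, -1) = -1
L (Gita): min(8, 6) = 6
M (Gita): min(-1, -5, 1, 4) = -5
D (Sara): max(6, -5) = 6
N (Gita): min(3, 5, 1) = 1
P (Gita): min(-5, 2) = -5
E (Sara): max(1, -5) = 1
A (Gita): min(-1, 6, 1) = -1
Q (Gita): min(-4, 7, 5) = -4
R (Gita): min(-5, 3) = -5
S (Gita): min(9, 2) = 2
F (Sara): max(-4, -5, 2) = 2
T (Gita): min(5, 6, -9) = -9
U (Gita): min(2, -8) = -8
V (Gita): min(-7, 7, 9, -4) = -7
G (Sara): max(-9, -8, -7) = -7
B (Gita): min(2, -7) = -7
root (Sara): max(-1, -7) = -1

-1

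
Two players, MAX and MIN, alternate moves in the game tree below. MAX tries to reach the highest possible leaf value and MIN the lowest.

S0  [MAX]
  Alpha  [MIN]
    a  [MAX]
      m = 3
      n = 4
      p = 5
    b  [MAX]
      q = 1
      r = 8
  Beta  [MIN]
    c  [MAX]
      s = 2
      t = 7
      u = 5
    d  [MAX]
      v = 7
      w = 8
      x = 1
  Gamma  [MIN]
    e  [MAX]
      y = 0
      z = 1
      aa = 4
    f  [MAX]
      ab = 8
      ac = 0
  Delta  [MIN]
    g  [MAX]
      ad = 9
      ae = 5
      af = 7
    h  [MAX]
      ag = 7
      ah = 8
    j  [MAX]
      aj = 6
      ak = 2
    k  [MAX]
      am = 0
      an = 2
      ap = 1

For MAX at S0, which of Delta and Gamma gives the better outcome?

Gamma

g (MAX): max(9, 5, 7) = 9
h (MAX): max(7, 8) = 8
j (MAX): max(6, 2) = 6
k (MAX): max(0, 2, 1) = 2
Delta (MIN): min(9, 8, 6, 2) = 2
e (MAX): max(0, 1, 4) = 4
f (MAX): max(8, 0) = 8
Gamma (MIN): min(4, 8) = 4
MAX prefers the higher value; Delta=2, Gamma=4. Gamma is better since 4 > 2.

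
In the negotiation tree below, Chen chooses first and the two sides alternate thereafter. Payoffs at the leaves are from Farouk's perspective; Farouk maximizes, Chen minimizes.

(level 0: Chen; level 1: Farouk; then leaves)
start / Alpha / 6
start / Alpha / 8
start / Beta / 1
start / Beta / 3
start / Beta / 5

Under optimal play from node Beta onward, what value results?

5

Beta (Farouk): max(1, 3, 5) = 5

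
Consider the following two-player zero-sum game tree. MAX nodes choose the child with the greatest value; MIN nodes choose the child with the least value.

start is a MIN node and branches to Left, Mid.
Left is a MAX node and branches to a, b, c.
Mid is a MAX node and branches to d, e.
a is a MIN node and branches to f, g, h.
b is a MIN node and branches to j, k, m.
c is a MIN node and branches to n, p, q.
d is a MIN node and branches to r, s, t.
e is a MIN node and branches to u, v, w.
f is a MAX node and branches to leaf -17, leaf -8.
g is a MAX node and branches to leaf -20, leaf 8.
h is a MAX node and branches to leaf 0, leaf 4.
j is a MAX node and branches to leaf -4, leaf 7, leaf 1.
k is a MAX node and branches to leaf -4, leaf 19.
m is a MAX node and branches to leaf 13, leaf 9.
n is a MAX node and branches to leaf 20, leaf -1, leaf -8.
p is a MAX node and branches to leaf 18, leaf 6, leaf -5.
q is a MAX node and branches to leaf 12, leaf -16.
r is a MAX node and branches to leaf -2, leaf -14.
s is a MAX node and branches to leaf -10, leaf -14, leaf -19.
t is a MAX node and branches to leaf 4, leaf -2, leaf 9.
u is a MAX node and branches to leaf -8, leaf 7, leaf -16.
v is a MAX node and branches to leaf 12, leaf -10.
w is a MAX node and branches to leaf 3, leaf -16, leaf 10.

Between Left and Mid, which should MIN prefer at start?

f (MAX): max(-17, -8) = -8
g (MAX): max(-20, 8) = 8
h (MAX): max(0, 4) = 4
a (MIN): min(-8, 8, 4) = -8
j (MAX): max(-4, 7, 1) = 7
k (MAX): max(-4, 19) = 19
m (MAX): max(13, 9) = 13
b (MIN): min(7, 19, 13) = 7
n (MAX): max(20, -1, -8) = 20
p (MAX): max(18, 6, -5) = 18
q (MAX): max(12, -16) = 12
c (MIN): min(20, 18, 12) = 12
Left (MAX): max(-8, 7, 12) = 12
r (MAX): max(-2, -14) = -2
s (MAX): max(-10, -14, -19) = -10
t (MAX): max(4, -2, 9) = 9
d (MIN): min(-2, -10, 9) = -10
u (MAX): max(-8, 7, -16) = 7
v (MAX): max(12, -10) = 12
w (MAX): max(3, -16, 10) = 10
e (MIN): min(7, 12, 10) = 7
Mid (MAX): max(-10, 7) = 7
MIN prefers the lower value; Left=12, Mid=7. Mid is better since 7 < 12.

Mid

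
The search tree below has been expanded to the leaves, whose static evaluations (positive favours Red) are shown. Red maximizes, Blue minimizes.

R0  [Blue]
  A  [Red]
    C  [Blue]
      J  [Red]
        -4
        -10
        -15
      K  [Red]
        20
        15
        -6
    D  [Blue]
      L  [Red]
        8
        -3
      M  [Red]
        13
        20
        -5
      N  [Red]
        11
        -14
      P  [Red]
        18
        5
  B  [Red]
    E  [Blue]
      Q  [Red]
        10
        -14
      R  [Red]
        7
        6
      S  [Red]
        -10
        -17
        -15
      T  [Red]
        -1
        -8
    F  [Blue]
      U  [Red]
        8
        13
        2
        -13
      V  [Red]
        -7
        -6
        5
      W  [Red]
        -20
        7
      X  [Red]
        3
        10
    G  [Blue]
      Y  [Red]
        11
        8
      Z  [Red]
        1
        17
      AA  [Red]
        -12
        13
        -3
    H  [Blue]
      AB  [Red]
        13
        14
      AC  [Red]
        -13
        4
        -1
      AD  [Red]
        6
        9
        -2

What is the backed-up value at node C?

J (Red): max(-4, -10, -15) = -4
K (Red): max(20, 15, -6) = 20
C (Blue): min(-4, 20) = -4

-4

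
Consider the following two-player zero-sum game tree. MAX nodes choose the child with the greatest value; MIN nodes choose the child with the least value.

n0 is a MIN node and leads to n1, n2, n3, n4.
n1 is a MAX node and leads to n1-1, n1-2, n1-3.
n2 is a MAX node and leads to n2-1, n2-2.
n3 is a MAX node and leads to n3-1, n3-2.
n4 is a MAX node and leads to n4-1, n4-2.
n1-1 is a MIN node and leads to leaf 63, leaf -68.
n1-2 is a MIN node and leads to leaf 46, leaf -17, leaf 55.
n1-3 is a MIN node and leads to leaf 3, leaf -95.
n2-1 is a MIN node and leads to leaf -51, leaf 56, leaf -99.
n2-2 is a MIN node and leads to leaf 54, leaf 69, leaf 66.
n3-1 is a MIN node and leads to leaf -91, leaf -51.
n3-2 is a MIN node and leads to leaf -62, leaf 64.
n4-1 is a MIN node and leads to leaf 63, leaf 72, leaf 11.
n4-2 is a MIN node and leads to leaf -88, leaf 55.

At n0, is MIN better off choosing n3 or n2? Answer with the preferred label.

n3-1 (MIN): min(-91, -51) = -91
n3-2 (MIN): min(-62, 64) = -62
n3 (MAX): max(-91, -62) = -62
n2-1 (MIN): min(-51, 56, -99) = -99
n2-2 (MIN): min(54, 69, 66) = 54
n2 (MAX): max(-99, 54) = 54
MIN prefers the lower value; n3=-62, n2=54. n3 is better since -62 < 54.

n3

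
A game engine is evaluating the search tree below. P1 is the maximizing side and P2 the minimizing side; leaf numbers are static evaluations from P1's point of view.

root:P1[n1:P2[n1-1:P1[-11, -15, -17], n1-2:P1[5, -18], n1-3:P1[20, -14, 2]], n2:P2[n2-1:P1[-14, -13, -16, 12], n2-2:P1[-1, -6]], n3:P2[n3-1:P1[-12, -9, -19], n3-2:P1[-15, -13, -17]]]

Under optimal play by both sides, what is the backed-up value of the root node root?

n1-1 (P1): max(-11, -15, -17) = -11
n1-2 (P1): max(5, -18) = 5
n1-3 (P1): max(20, -14, 2) = 20
n1 (P2): min(-11, 5, 20) = -11
n2-1 (P1): max(-14, -13, -16, 12) = 12
n2-2 (P1): max(-1, -6) = -1
n2 (P2): min(12, -1) = -1
n3-1 (P1): max(-12, -9, -19) = -9
n3-2 (P1): max(-15, -13, -17) = -13
n3 (P2): min(-9, -13) = -13
root (P1): max(-11, -1, -13) = -1

-1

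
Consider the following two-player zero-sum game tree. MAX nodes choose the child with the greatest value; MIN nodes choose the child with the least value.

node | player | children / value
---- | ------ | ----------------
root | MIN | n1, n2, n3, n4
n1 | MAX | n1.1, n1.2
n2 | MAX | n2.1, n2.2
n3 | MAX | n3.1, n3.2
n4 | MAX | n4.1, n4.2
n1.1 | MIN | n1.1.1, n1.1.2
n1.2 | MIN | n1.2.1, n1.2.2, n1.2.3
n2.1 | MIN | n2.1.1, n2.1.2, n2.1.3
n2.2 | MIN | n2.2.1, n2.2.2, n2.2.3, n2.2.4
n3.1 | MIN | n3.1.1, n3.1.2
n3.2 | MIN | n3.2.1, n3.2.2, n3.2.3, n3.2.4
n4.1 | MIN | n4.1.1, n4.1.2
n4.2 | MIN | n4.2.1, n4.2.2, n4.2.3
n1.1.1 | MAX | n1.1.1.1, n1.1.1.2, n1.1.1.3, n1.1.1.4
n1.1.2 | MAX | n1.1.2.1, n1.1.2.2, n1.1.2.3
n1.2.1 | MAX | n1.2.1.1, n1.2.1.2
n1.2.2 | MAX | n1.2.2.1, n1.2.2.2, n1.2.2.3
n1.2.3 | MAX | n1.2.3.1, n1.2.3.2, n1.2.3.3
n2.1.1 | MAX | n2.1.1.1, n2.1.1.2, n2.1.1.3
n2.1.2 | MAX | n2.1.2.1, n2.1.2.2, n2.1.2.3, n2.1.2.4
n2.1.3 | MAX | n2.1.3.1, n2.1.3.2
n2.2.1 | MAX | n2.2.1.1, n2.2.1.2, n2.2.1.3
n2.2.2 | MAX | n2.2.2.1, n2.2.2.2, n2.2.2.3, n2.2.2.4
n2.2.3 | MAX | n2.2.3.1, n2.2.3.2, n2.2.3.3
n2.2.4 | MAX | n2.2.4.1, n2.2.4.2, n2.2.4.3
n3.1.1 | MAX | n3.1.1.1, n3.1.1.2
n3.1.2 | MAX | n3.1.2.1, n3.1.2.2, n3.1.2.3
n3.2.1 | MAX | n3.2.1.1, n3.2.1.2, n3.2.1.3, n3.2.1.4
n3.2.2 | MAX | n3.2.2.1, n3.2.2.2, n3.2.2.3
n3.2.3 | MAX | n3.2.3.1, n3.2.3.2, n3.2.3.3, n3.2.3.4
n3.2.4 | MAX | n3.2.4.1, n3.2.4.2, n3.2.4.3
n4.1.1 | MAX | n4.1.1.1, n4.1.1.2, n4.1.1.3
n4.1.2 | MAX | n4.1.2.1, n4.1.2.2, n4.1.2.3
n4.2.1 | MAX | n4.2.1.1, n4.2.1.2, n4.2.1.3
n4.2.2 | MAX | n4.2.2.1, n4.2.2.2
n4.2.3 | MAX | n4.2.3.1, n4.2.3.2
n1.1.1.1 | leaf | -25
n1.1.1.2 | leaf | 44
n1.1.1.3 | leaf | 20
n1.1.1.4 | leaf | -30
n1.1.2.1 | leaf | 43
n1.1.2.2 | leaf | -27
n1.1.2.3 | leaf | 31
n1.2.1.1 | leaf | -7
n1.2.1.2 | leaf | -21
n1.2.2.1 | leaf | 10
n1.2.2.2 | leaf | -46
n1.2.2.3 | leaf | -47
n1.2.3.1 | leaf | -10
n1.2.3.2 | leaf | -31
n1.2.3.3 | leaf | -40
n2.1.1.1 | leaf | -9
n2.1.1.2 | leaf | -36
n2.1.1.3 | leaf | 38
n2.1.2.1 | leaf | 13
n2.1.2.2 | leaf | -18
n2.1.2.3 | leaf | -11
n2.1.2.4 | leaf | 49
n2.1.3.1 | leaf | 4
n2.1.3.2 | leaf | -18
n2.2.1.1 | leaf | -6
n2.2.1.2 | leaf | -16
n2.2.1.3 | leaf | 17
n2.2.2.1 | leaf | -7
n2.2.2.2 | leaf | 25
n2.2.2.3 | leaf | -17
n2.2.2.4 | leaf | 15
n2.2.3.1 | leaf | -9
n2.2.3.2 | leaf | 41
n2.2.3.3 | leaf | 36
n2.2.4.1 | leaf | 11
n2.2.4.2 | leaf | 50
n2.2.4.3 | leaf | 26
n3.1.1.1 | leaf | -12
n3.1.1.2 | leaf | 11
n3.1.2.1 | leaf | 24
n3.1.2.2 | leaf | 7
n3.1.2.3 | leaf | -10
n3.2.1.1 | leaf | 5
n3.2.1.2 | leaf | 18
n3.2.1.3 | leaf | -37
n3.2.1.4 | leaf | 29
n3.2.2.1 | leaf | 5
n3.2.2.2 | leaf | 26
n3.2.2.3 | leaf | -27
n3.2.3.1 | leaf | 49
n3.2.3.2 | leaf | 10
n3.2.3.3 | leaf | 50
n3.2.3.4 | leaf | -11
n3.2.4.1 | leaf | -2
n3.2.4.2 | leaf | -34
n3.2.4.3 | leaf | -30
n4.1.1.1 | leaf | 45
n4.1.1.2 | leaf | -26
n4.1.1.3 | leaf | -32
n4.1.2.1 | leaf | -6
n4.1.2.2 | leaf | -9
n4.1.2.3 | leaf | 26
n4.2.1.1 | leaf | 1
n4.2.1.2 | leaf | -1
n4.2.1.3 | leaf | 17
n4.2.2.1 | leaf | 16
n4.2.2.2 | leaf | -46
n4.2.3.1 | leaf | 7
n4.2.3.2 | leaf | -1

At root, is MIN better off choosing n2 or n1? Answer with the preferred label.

n2

n2.1.1 (MAX): max(-9, -36, 38) = 38
n2.1.2 (MAX): max(13, -18, -11, 49) = 49
n2.1.3 (MAX): max(4, -18) = 4
n2.1 (MIN): min(38, 49, 4) = 4
n2.2.1 (MAX): max(-6, -16, 17) = 17
n2.2.2 (MAX): max(-7, 25, -17, 15) = 25
n2.2.3 (MAX): max(-9, 41, 36) = 41
n2.2.4 (MAX): max(11, 50, 26) = 50
n2.2 (MIN): min(17, 25, 41, 50) = 17
n2 (MAX): max(4, 17) = 17
n1.1.1 (MAX): max(-25, 44, 20, -30) = 44
n1.1.2 (MAX): max(43, -27, 31) = 43
n1.1 (MIN): min(44, 43) = 43
n1.2.1 (MAX): max(-7, -21) = -7
n1.2.2 (MAX): max(10, -46, -47) = 10
n1.2.3 (MAX): max(-10, -31, -40) = -10
n1.2 (MIN): min(-7, 10, -10) = -10
n1 (MAX): max(43, -10) = 43
MIN prefers the lower value; n2=17, n1=43. n2 is better since 17 < 43.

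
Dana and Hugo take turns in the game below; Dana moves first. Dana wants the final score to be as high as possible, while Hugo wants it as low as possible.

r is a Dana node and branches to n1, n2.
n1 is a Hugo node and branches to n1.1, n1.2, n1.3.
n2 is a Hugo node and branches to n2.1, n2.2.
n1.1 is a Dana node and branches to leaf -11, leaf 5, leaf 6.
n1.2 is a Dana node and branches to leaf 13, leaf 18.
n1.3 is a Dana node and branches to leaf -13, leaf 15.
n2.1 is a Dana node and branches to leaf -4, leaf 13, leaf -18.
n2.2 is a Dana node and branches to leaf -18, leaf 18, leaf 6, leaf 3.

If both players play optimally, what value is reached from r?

13

n1.1 (Dana): max(-11, 5, 6) = 6
n1.2 (Dana): max(13, 18) = 18
n1.3 (Dana): max(-13, 15) = 15
n1 (Hugo): min(6, 18, 15) = 6
n2.1 (Dana): max(-4, 13, -18) = 13
n2.2 (Dana): max(-18, 18, 6, 3) = 18
n2 (Hugo): min(13, 18) = 13
r (Dana): max(6, 13) = 13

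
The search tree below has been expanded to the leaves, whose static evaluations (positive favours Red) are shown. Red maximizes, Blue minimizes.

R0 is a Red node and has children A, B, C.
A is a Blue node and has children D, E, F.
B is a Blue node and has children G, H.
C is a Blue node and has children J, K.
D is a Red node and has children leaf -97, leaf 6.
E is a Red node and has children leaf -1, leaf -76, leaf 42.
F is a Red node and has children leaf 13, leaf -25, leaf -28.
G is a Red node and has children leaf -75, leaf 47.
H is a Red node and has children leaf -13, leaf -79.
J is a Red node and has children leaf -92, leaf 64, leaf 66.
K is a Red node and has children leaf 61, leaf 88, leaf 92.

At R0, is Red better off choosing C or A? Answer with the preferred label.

J (Red): max(-92, 64, 66) = 66
K (Red): max(61, 88, 92) = 92
C (Blue): min(66, 92) = 66
D (Red): max(-97, 6) = 6
E (Red): max(-1, -76, 42) = 42
F (Red): max(13, -25, -28) = 13
A (Blue): min(6, 42, 13) = 6
Red prefers the higher value; C=66, A=6. C is better since 66 > 6.

C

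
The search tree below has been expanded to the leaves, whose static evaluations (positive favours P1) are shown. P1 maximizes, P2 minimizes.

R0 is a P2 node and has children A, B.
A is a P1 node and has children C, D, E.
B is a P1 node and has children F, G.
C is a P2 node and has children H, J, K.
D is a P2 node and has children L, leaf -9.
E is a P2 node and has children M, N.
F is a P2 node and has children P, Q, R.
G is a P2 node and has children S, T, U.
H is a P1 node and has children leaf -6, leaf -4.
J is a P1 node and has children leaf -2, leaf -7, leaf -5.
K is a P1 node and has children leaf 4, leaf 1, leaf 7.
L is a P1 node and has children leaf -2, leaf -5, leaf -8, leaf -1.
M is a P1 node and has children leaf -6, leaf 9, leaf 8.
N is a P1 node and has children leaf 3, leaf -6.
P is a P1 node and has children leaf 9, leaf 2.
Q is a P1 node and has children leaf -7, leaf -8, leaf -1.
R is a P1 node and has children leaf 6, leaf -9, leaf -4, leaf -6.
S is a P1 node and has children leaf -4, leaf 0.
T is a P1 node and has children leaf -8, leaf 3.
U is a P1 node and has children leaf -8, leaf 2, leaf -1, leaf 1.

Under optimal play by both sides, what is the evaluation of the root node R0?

0

H (P1): max(-6, -4) = -4
J (P1): max(-2, -7, -5) = -2
K (P1): max(4, 1, 7) = 7
C (P2): min(-4, -2, 7) = -4
L (P1): max(-2, -5, -8, -1) = -1
D (P2): min(-1, -9) = -9
M (P1): max(-6, 9, 8) = 9
N (P1): max(3, -6) = 3
E (P2): min(9, 3) = 3
A (P1): max(-4, -9, 3) = 3
P (P1): max(9, 2) = 9
Q (P1): max(-7, -8, -1) = -1
R (P1): max(6, -9, -4, -6) = 6
F (P2): min(9, -1, 6) = -1
S (P1): max(-4, 0) = 0
T (P1): max(-8, 3) = 3
U (P1): max(-8, 2, -1, 1) = 2
G (P2): min(0, 3, 2) = 0
B (P1): max(-1, 0) = 0
R0 (P2): min(3, 0) = 0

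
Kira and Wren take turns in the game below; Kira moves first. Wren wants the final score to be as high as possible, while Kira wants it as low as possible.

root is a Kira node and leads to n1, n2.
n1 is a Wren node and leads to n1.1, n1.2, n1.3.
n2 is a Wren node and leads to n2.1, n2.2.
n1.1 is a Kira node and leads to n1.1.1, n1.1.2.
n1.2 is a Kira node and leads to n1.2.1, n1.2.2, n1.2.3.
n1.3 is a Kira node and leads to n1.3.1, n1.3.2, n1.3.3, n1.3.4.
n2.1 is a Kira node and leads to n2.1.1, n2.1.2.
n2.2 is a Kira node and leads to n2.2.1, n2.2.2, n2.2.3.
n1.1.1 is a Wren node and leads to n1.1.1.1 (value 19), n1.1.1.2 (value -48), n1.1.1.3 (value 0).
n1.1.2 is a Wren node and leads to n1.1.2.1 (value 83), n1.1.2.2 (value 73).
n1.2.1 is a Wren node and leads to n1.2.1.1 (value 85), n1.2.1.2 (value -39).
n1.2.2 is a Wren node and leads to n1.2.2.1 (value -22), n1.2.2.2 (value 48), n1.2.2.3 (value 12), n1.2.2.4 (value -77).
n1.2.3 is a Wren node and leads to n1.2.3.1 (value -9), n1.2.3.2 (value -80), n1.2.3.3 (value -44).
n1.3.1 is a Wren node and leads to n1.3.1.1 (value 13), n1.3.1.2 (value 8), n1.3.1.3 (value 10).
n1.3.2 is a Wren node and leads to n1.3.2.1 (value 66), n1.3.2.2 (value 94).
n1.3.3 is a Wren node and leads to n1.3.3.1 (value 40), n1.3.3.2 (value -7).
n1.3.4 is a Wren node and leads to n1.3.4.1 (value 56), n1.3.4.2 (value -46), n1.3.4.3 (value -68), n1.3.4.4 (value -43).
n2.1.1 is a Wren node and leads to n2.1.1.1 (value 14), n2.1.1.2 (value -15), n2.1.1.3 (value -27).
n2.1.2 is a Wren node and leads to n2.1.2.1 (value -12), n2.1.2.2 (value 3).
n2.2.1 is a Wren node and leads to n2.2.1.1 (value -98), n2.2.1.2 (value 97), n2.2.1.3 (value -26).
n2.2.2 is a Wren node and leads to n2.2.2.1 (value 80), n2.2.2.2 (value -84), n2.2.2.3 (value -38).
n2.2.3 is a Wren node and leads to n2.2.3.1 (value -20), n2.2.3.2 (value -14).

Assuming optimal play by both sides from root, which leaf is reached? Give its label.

n2.1.2.2

n1.1.1 (Wren): max(19, -48, 0) = 19
n1.1.2 (Wren): max(83, 73) = 83
n1.1 (Kira): min(19, 83) = 19
n1.2.1 (Wren): max(85, -39) = 85
n1.2.2 (Wren): max(-22, 48, 12, -77) = 48
n1.2.3 (Wren): max(-9, -80, -44) = -9
n1.2 (Kira): min(85, 48, -9) = -9
n1.3.1 (Wren): max(13, 8, 10) = 13
n1.3.2 (Wren): max(66, 94) = 94
n1.3.3 (Wren): max(40, -7) = 40
n1.3.4 (Wren): max(56, -46, -68, -43) = 56
n1.3 (Kira): min(13, 94, 40, 56) = 13
n1 (Wren): max(19, -9, 13) = 19
n2.1.1 (Wren): max(14, -15, -27) = 14
n2.1.2 (Wren): max(-12, 3) = 3
n2.1 (Kira): min(14, 3) = 3
n2.2.1 (Wren): max(-98, 97, -26) = 97
n2.2.2 (Wren): max(80, -84, -38) = 80
n2.2.3 (Wren): max(-20, -14) = -14
n2.2 (Kira): min(97, 80, -14) = -14
n2 (Wren): max(3, -14) = 3
root (Kira): min(19, 3) = 3
At root, Kira picks n2 (lowest: 3).
At n2, Wren picks n2.1 (highest: 3).
At n2.1, Kira picks n2.1.2 (lowest: 3).
At n2.1.2, Wren picks n2.1.2.2 (highest: 3).
Terminal value 3.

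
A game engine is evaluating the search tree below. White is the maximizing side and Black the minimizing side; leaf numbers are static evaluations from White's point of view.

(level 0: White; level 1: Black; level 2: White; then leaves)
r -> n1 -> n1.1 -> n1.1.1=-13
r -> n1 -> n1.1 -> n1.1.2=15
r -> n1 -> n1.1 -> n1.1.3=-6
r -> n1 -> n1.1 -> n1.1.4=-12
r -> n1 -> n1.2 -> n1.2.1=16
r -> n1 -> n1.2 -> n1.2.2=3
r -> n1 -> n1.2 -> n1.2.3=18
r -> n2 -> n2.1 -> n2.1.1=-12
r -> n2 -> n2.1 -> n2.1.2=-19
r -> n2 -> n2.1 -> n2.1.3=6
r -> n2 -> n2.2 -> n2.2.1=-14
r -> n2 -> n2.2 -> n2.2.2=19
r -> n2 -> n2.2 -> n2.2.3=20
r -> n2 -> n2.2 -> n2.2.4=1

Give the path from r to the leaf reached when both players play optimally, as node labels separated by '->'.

r -> n1 -> n1.1 -> n1.1.2

n1.1 (White): max(-13, 15, -6, -12) = 15
n1.2 (White): max(16, 3, 18) = 18
n1 (Black): min(15, 18) = 15
n2.1 (White): max(-12, -19, 6) = 6
n2.2 (White): max(-14, 19, 20, 1) = 20
n2 (Black): min(6, 20) = 6
r (White): max(15, 6) = 15
At r, White picks n1 (highest: 15).
At n1, Black picks n1.1 (lowest: 15).
At n1.1, White picks n1.1.2 (highest: 15).
Terminal value 15.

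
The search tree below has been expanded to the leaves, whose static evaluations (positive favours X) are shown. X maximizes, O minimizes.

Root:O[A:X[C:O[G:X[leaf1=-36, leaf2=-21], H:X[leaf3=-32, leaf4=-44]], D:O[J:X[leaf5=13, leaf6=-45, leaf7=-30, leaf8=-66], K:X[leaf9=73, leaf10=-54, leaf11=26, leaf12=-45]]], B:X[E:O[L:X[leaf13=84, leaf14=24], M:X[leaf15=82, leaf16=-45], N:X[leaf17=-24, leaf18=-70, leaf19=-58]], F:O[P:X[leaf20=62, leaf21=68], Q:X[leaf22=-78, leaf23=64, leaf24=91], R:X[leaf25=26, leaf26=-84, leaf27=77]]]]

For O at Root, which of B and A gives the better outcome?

A

L (X): max(84, 24) = 84
M (X): max(82, -45) = 82
N (X): max(-24, -70, -58) = -24
E (O): min(84, 82, -24) = -24
P (X): max(62, 68) = 68
Q (X): max(-78, 64, 91) = 91
R (X): max(26, -84, 77) = 77
F (O): min(68, 91, 77) = 68
B (X): max(-24, 68) = 68
G (X): max(-36, -21) = -21
H (X): max(-32, -44) = -32
C (O): min(-21, -32) = -32
J (X): max(13, -45, -30, -66) = 13
K (X): max(73, -54, 26, -45) = 73
D (O): min(13, 73) = 13
A (X): max(-32, 13) = 13
O prefers the lower value; B=68, A=13. A is better since 13 < 68.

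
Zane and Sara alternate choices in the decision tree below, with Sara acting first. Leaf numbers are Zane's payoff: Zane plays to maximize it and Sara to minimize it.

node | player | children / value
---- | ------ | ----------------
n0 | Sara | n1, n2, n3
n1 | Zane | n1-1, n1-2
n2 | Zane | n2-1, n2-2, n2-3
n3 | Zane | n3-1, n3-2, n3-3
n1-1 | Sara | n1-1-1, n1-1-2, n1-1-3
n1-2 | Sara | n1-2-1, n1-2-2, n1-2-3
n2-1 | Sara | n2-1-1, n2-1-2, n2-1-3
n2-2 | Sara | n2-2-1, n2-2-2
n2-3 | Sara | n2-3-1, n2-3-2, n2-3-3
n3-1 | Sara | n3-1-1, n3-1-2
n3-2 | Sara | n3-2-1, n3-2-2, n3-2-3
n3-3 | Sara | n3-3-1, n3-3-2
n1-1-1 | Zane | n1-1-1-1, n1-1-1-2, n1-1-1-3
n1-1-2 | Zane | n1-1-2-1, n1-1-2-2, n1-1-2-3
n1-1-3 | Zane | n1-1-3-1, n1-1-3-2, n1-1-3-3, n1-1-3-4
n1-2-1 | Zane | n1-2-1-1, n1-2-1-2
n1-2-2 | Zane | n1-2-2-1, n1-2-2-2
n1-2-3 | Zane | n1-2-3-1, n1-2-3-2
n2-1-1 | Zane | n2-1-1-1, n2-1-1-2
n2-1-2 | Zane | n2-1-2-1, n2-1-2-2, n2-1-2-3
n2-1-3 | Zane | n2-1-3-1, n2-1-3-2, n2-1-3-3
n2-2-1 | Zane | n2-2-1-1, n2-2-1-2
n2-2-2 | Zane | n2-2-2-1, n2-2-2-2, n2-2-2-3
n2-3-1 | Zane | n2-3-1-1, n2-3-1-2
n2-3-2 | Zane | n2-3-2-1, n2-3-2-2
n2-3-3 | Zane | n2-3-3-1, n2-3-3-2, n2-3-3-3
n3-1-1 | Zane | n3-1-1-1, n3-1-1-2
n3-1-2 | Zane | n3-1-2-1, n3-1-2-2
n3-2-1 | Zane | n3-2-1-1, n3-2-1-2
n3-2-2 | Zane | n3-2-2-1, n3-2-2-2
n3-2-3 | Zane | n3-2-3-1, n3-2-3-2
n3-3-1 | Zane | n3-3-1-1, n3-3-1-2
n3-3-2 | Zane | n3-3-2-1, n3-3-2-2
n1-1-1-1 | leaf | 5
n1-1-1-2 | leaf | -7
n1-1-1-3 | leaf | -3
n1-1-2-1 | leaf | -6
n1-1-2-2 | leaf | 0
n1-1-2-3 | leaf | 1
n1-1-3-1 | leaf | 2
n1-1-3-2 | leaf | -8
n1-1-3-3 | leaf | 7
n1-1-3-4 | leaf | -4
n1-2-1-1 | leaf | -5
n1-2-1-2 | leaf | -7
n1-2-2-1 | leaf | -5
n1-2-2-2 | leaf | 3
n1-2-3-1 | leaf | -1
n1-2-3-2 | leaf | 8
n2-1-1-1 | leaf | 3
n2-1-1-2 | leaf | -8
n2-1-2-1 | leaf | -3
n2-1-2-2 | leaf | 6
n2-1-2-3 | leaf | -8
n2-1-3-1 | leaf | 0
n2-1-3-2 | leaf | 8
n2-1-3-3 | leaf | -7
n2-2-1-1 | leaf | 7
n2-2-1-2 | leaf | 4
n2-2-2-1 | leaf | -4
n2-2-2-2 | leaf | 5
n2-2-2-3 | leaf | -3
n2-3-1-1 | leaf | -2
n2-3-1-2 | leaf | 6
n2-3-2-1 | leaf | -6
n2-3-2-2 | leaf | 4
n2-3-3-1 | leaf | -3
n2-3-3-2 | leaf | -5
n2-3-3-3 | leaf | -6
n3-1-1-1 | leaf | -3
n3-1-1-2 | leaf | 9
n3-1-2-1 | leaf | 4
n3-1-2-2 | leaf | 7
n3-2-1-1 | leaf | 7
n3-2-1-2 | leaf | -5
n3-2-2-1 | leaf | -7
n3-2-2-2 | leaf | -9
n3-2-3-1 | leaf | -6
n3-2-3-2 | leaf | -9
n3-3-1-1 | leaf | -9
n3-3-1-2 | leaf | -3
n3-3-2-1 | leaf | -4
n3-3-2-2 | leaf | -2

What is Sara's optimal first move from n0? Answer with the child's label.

n1

n1-1-1 (Zane): max(5, -7, -3) = 5
n1-1-2 (Zane): max(-6, 0, 1) = 1
n1-1-3 (Zane): max(2, -8, 7, -4) = 7
n1-1 (Sara): min(5, 1, 7) = 1
n1-2-1 (Zane): max(-5, -7) = -5
n1-2-2 (Zane): max(-5, 3) = 3
n1-2-3 (Zane): max(-1, 8) = 8
n1-2 (Sara): min(-5, 3, 8) = -5
n1 (Zane): max(1, -5) = 1
n2-1-1 (Zane): max(3, -8) = 3
n2-1-2 (Zane): max(-3, 6, -8) = 6
n2-1-3 (Zane): max(0, 8, -7) = 8
n2-1 (Sara): min(3, 6, 8) = 3
n2-2-1 (Zane): max(7, 4) = 7
n2-2-2 (Zane): max(-4, 5, -3) = 5
n2-2 (Sara): min(7, 5) = 5
n2-3-1 (Zane): max(-2, 6) = 6
n2-3-2 (Zane): max(-6, 4) = 4
n2-3-3 (Zane): max(-3, -5, -6) = -3
n2-3 (Sara): min(6, 4, -3) = -3
n2 (Zane): max(3, 5, -3) = 5
n3-1-1 (Zane): max(-3, 9) = 9
n3-1-2 (Zane): max(4, 7) = 7
n3-1 (Sara): min(9, 7) = 7
n3-2-1 (Zane): max(7, -5) = 7
n3-2-2 (Zane): max(-7, -9) = -7
n3-2-3 (Zane): max(-6, -9) = -6
n3-2 (Sara): min(7, -7, -6) = -7
n3-3-1 (Zane): max(-9, -3) = -3
n3-3-2 (Zane): max(-4, -2) = -2
n3-3 (Sara): min(-3, -2) = -3
n3 (Zane): max(7, -7, -3) = 7
n0 (Sara): min(1, 5, 7) = 1
Sara at n0 wants the lowest of {n1=1, n2=5, n3=7}, so chooses n1.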